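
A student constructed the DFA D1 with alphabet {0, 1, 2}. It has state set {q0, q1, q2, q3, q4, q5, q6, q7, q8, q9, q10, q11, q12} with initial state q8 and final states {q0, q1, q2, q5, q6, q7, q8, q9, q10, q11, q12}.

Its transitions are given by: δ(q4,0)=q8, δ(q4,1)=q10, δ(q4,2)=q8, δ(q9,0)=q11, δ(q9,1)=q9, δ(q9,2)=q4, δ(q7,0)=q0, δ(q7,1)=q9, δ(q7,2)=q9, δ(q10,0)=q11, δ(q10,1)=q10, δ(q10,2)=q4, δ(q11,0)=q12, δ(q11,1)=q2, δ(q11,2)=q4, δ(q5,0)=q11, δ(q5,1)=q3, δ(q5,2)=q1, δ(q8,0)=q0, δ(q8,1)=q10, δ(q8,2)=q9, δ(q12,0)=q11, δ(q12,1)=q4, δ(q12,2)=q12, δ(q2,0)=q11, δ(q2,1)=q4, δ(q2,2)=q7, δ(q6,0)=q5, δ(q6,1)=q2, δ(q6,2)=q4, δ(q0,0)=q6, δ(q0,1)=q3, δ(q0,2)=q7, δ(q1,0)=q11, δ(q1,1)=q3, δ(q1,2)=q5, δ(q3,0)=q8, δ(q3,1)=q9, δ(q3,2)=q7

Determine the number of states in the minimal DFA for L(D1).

6

Every state is reachable, so we keep all 13.
Start with accepting vs non-accepting: {q0,q1,q2,q5,q6,q7,q8,q9,q10,q11,q12} | {q3,q4}.
On input 1, block {q0,q1,q2,q5,q6,q7,q8,q9,q10,q11,q12} splits into {q6,q7,q8,q9,q10,q11} and {q0,q1,q2,q5,q12}.
Refine {q6,q7,q8,q9,q10,q11} on symbol 0: members go to different blocks, giving {q6,q7,q8,q11} and {q9,q10}.
Refine {q6,q7,q8,q11} on symbol 1: members go to different blocks, giving {q6,q11} and {q7,q8}.
On input 2, block {q0,q1,q2,q5,q12} splits into {q1,q5,q12} and {q0,q2}.
Stable partition: {q6,q11} | {q3,q4} | {q1,q5,q12} | {q9,q10} | {q7,q8} | {q0,q2} — 6 equivalence classes.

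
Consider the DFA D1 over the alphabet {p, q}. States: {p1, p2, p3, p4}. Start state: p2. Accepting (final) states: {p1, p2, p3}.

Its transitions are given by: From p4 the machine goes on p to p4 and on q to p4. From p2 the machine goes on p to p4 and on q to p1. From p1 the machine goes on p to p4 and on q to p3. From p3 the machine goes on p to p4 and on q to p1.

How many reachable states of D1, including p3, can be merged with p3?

3

All states are reachable from the start state.
P0 = {p1,p2,p3} | {p4}.
No further refinement is possible. Final partition (2 blocks): {p1,p2,p3} | {p4}.
The equivalence class containing p3 is {p1,p2,p3}, of size 3.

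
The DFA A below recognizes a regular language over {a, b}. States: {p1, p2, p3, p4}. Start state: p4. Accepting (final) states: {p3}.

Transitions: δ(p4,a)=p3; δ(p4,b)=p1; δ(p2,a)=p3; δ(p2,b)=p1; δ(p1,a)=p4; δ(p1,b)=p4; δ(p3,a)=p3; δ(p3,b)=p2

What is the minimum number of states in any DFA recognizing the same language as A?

3

Start with accepting vs non-accepting: {p3} | {p1,p2,p4}.
On input a, block {p1,p2,p4} splits into {p2,p4} and {p1}.
Stable partition: {p3} | {p2,p4} | {p1} — 3 equivalence classes.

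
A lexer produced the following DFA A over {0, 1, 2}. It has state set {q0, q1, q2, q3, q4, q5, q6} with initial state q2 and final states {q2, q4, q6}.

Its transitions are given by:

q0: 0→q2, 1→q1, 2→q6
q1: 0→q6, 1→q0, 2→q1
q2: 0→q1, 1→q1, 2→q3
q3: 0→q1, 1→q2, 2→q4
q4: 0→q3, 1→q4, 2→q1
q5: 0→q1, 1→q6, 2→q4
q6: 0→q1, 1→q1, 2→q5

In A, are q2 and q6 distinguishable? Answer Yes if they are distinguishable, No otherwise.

No

All states are reachable from the start state.
Start with accepting vs non-accepting: {q2,q4,q6} | {q0,q1,q3,q5}.
Split {q2,q4,q6} by δ(·,1) → {q2,q6} and {q4}.
On input 0, block {q0,q1,q3,q5} splits into {q0,q1} and {q3,q5}.
On input 2, block {q0,q1} splits into {q0} and {q1}.
No further refinement is possible. Final partition (5 blocks): {q2,q6} | {q0} | {q4} | {q3,q5} | {q1}.
q2 and q6 lie in the same block of the stable partition, so they are equivalent — no string distinguishes them.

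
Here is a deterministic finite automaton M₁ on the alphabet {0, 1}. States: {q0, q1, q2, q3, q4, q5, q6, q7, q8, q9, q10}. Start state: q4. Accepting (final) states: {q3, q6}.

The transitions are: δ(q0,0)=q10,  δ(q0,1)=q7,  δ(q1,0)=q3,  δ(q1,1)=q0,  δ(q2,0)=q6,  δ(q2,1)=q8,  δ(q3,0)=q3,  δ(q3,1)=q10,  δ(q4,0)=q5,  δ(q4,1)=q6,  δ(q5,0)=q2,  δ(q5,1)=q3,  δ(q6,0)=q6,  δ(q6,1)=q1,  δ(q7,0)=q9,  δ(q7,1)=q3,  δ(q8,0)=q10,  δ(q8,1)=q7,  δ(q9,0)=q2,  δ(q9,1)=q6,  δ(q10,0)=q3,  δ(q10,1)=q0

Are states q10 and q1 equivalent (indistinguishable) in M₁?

P0 = {q3,q6} | {q0,q1,q2,q4,q5,q7,q8,q9,q10}.
Split {q0,q1,q2,q4,q5,q7,q8,q9,q10} by δ(·,0) → {q0,q4,q5,q7,q8,q9} and {q1,q2,q10}.
On input 0, block {q0,q4,q5,q7,q8,q9} splits into {q0,q5,q8,q9} and {q4,q7}.
Split {q0,q5,q8,q9} by δ(·,1) → {q0,q8} and {q5,q9}.
No further refinement is possible. Final partition (5 blocks): {q3,q6} | {q0,q8} | {q1,q2,q10} | {q4,q7} | {q5,q9}.
q10 and q1 lie in the same block of the stable partition, so they are equivalent — no string distinguishes them.

Yes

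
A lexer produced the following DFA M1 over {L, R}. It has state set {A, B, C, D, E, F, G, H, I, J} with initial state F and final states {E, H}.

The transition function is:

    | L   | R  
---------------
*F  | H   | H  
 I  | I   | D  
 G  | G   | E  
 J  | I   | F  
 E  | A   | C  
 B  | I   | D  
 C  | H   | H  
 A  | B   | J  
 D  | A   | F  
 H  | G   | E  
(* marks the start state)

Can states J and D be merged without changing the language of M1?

Yes

Start with accepting vs non-accepting: {E,H} | {A,B,C,D,F,G,I,J}.
On input R, block {E,H} splits into {E} and {H}.
On input L, block {A,B,C,D,F,G,I,J} splits into {A,B,D,G,I,J} and {C,F}.
Split {A,B,D,G,I,J} by δ(·,R) → {A,B,I} and {D,J} and {G}.
The partition is now stable with 6 blocks: {E} | {A,B,I} | {H} | {C,F} | {D,J} | {G}.
J and D lie in the same block of the stable partition, so they are equivalent — no string distinguishes them.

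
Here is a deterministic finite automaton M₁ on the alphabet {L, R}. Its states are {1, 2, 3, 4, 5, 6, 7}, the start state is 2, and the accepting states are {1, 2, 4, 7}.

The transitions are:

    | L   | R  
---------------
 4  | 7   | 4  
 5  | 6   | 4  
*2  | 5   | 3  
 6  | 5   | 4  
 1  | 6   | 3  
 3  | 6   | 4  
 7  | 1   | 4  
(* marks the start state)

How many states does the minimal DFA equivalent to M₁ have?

P0 = {1,2,4,7} | {3,5,6}.
On input L, block {1,2,4,7} splits into {1,2} and {4,7}.
Refine {4,7} on symbol L: members go to different blocks, giving {4} and {7}.
The partition is now stable with 4 blocks: {1,2} | {3,5,6} | {4} | {7}.

4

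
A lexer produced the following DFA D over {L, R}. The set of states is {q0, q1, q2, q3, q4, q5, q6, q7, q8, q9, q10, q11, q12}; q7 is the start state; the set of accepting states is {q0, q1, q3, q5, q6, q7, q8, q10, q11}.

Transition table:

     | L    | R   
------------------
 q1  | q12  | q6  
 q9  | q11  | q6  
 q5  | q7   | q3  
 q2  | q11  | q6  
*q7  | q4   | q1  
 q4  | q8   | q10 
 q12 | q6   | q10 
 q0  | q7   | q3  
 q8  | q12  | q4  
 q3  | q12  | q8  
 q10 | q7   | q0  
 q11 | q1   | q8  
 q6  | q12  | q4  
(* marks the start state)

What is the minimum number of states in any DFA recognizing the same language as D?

6

Reachable states from the start: {q0,q1,q3,q4,q6,q7,q8,q10,q12}. Unreachable: {q2,q5,q9,q11} — drop them.
P0 = {q0,q1,q3,q6,q7,q8,q10} | {q4,q12}.
Refine {q0,q1,q3,q6,q7,q8,q10} on symbol L: members go to different blocks, giving {q1,q3,q6,q7,q8} and {q0,q10}.
Refine {q1,q3,q6,q7,q8} on symbol R: members go to different blocks, giving {q1,q3,q7} and {q6,q8}.
Refine {q1,q3,q7} on symbol R: members go to different blocks, giving {q1,q3} and {q7}.
Refine {q0,q10} on symbol R: members go to different blocks, giving {q0} and {q10}.
The partition is now stable with 6 blocks: {q1,q3} | {q4,q12} | {q0} | {q6,q8} | {q7} | {q10}.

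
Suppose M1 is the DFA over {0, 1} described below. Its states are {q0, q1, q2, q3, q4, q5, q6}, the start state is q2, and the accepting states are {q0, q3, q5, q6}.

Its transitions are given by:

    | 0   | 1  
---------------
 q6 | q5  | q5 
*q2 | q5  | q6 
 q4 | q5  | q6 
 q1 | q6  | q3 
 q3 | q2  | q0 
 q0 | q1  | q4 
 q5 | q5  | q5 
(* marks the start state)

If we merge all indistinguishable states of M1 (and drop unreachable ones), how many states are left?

2

First remove the unreachable states {q0,q1,q3,q4}; 3 states remain.
Initial partition by acceptance: {q5,q6} | {q2}.
No further refinement is possible. Final partition (2 blocks): {q5,q6} | {q2}.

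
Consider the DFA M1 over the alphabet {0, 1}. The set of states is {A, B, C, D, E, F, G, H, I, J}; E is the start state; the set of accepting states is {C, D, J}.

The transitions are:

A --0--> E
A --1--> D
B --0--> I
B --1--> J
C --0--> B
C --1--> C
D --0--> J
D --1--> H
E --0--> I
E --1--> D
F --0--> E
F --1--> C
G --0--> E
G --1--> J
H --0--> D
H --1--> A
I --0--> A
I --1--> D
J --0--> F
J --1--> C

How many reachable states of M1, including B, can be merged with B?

States {G} cannot be reached from the start state, so discard them.
P0 = {C,D,J} | {A,B,E,F,H,I}.
Split {C,D,J} by δ(·,0) → {C,J} and {D}.
Split {A,B,E,F,H,I} by δ(·,0) → {A,B,E,F,I} and {H}.
Refine {A,B,E,F,I} on symbol 1: members go to different blocks, giving {A,E,I} and {B,F}.
No further refinement is possible. Final partition (5 blocks): {C,J} | {A,E,I} | {D} | {H} | {B,F}.
State B belongs to the block {B,F}, which has 2 states.

2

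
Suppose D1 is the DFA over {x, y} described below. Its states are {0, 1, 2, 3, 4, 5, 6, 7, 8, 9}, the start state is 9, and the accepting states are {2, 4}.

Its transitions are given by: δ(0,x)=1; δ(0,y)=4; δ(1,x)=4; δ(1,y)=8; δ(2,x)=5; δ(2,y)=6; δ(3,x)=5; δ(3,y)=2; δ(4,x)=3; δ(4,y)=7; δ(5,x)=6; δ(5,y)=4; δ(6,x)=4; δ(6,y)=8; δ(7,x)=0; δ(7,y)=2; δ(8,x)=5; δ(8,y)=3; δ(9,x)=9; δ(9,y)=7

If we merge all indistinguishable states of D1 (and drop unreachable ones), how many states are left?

P0 = {2,4} | {0,1,3,5,6,7,8,9}.
Refine {0,1,3,5,6,7,8,9} on symbol x: members go to different blocks, giving {0,3,5,7,8,9} and {1,6}.
On input y, block {2,4} splits into {2} and {4}.
Refine {0,3,5,7,8,9} on symbol x: members go to different blocks, giving {3,7,8,9} and {0,5}.
Split {3,7,8,9} by δ(·,x) → {3,7,8} and {9}.
Split {3,7,8} by δ(·,y) → {3,7} and {8}.
The partition is now stable with 7 blocks: {2} | {3,7} | {1,6} | {4} | {0,5} | {9} | {8}.

7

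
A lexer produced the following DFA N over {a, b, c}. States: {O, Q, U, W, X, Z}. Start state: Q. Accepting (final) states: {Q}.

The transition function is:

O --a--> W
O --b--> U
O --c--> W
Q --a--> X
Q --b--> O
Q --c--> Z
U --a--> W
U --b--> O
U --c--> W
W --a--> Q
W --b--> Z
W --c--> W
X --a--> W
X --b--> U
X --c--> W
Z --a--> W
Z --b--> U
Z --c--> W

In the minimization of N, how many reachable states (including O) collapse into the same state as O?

4

Every state is reachable, so we keep all 6.
Start with accepting vs non-accepting: {Q} | {O,U,W,X,Z}.
Refine {O,U,W,X,Z} on symbol a: members go to different blocks, giving {O,U,X,Z} and {W}.
Stable partition: {Q} | {O,U,X,Z} | {W} — 3 equivalence classes.
State O belongs to the block {O,U,X,Z}, which has 4 states.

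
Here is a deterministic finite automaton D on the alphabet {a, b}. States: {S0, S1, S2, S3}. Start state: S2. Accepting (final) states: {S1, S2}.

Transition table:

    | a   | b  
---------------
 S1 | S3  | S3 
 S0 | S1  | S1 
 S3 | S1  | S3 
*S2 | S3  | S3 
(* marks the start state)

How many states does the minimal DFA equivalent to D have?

2

Reachable states from the start: {S1,S2,S3}. Unreachable: {S0} — drop them.
Start with accepting vs non-accepting: {S1,S2} | {S3}.
No further refinement is possible. Final partition (2 blocks): {S1,S2} | {S3}.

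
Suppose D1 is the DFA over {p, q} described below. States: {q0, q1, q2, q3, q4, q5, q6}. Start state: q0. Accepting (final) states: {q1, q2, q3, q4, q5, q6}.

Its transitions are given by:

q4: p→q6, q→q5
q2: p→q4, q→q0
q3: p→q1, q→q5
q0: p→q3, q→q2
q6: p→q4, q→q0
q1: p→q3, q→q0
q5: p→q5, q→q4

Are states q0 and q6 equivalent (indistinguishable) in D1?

No

All states are reachable from the start state.
Initial partition by acceptance: {q1,q2,q3,q4,q5,q6} | {q0}.
Refine {q1,q2,q3,q4,q5,q6} on symbol q: members go to different blocks, giving {q1,q2,q6} and {q3,q4,q5}.
Split {q3,q4,q5} by δ(·,p) → {q3,q4} and {q5}.
No further refinement is possible. Final partition (4 blocks): {q1,q2,q6} | {q0} | {q3,q4} | {q5}.
q0 and q6 end up in different blocks, so they are distinguishable. For instance, the string 'ε' is accepted from only q6.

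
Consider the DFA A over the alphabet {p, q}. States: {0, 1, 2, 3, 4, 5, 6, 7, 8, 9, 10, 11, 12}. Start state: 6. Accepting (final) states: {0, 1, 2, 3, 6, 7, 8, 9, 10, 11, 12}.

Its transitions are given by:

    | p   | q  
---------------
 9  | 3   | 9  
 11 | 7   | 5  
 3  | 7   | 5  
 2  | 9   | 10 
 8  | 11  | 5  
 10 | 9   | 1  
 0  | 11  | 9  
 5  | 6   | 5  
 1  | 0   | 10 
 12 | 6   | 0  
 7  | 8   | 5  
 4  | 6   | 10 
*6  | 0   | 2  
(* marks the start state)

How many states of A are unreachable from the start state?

2

Starting at 6 and following transitions, the reachable set is {0, 1, 2, 3, 5, 6, 7, 8, 9, 10, 11}. That leaves 4, 12 unreachable — 2 in total.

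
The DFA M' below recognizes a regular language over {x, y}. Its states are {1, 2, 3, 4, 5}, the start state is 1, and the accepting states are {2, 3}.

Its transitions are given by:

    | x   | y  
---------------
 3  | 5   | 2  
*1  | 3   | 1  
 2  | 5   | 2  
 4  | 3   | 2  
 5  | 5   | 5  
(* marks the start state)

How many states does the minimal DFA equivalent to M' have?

3

First remove the unreachable states {4}; 4 states remain.
Initial partition by acceptance: {2,3} | {1,5}.
On input x, block {1,5} splits into {1} and {5}.
The partition is now stable with 3 blocks: {2,3} | {1} | {5}.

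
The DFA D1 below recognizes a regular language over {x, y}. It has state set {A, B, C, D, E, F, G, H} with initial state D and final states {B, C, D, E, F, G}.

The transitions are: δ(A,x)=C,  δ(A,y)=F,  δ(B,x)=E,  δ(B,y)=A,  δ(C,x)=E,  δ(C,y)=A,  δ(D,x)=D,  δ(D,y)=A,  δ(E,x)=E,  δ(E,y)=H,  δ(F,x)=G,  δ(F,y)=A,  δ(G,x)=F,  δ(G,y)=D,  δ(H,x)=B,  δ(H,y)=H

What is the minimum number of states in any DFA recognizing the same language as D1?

7

Start with accepting vs non-accepting: {B,C,D,E,F,G} | {A,H}.
On input y, block {B,C,D,E,F,G} splits into {B,C,D,E,F} and {G}.
On input x, block {B,C,D,E,F} splits into {B,C,D,E} and {F}.
Refine {A,H} on symbol y: members go to different blocks, giving {A} and {H}.
On input y, block {B,C,D,E} splits into {B,C,D} and {E}.
Refine {B,C,D} on symbol x: members go to different blocks, giving {B,C} and {D}.
Stable partition: {B,C} | {A} | {G} | {F} | {H} | {E} | {D} — 7 equivalence classes.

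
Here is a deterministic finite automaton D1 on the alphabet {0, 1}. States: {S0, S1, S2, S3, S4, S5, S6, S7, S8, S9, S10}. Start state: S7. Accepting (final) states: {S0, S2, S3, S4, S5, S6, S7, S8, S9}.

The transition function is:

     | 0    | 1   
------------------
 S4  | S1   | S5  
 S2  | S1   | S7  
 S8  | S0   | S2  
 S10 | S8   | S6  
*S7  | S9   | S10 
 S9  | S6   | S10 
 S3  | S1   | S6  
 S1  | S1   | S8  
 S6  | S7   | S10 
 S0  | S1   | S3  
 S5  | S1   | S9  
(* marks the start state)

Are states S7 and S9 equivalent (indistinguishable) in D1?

Reachable states from the start: {S0,S1,S2,S3,S6,S7,S8,S9,S10}. Unreachable: {S4,S5} — drop them.
Initial partition by acceptance: {S0,S2,S3,S6,S7,S8,S9} | {S1,S10}.
Split {S0,S2,S3,S6,S7,S8,S9} by δ(·,0) → {S6,S7,S8,S9} and {S0,S2,S3}.
Refine {S6,S7,S8,S9} on symbol 0: members go to different blocks, giving {S6,S7,S9} and {S8}.
Split {S1,S10} by δ(·,0) → {S1} and {S10}.
Split {S0,S2,S3} by δ(·,1) → {S2,S3} and {S0}.
No further refinement is possible. Final partition (6 blocks): {S6,S7,S9} | {S1} | {S2,S3} | {S8} | {S10} | {S0}.
S7 and S9 lie in the same block of the stable partition, so they are equivalent — no string distinguishes them.

Yes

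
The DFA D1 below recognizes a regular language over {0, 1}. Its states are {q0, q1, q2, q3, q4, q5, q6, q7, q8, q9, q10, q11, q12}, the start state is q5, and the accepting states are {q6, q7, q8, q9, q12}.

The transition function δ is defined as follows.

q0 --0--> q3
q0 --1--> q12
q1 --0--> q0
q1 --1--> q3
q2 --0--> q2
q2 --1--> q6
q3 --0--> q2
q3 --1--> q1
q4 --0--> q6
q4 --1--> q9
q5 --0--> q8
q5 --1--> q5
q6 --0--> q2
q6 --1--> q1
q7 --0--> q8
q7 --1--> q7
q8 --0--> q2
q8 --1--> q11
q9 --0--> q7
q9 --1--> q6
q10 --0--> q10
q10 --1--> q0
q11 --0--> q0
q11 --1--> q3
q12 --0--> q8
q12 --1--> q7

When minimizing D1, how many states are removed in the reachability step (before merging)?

3

BFS from q5 reaches {q0, q1, q2, q3, q5, q6, q7, q8, q11, q12}; the 3 state(s) q4, q9, q10 are never visited.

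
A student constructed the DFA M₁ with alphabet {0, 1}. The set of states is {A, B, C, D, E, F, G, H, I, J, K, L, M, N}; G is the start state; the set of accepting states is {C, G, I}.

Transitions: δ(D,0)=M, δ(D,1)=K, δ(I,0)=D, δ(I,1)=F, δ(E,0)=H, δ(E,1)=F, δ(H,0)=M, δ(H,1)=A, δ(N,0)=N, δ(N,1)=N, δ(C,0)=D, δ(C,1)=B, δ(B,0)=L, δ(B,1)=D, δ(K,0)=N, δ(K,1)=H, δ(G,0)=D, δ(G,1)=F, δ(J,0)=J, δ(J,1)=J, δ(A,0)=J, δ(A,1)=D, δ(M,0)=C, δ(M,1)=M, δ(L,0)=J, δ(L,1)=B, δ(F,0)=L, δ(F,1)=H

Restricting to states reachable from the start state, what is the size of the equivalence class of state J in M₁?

2

States {E,I} cannot be reached from the start state, so discard them.
Initial partition by acceptance: {C,G} | {A,B,D,F,H,J,K,L,M,N}.
On input 0, block {A,B,D,F,H,J,K,L,M,N} splits into {A,B,D,F,H,J,K,L,N} and {M}.
On input 0, block {A,B,D,F,H,J,K,L,N} splits into {A,B,F,J,K,L,N} and {D,H}.
Split {A,B,F,J,K,L,N} by δ(·,1) → {A,B,F,K} and {J,L,N}.
Split {J,L,N} by δ(·,1) → {J,N} and {L}.
Split {A,B,F,K} by δ(·,0) → {A,K} and {B,F}.
Stable partition: {C,G} | {A,K} | {M} | {D,H} | {J,N} | {L} | {B,F} — 7 equivalence classes.
State J belongs to the block {J,N}, which has 2 states.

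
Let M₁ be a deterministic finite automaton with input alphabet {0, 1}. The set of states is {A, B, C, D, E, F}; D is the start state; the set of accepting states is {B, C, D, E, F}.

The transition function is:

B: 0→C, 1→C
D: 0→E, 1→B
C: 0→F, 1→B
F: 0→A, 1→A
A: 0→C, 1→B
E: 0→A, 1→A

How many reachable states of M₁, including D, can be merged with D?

All states are reachable from the start state.
P0 = {B,C,D,E,F} | {A}.
Refine {B,C,D,E,F} on symbol 0: members go to different blocks, giving {B,C,D} and {E,F}.
Refine {B,C,D} on symbol 0: members go to different blocks, giving {C,D} and {B}.
No further refinement is possible. Final partition (4 blocks): {C,D} | {A} | {E,F} | {B}.
The equivalence class containing D is {C,D}, of size 2.

2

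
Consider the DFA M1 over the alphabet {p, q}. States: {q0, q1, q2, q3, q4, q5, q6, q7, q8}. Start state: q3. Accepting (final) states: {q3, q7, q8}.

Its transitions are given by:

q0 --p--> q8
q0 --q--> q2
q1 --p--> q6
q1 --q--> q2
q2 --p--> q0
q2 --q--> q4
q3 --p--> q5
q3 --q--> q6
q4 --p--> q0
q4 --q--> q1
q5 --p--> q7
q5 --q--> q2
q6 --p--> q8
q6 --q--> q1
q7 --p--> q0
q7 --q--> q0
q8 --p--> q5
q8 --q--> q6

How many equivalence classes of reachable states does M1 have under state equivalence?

P0 = {q3,q7,q8} | {q0,q1,q2,q4,q5,q6}.
On input p, block {q0,q1,q2,q4,q5,q6} splits into {q0,q5,q6} and {q1,q2,q4}.
No further refinement is possible. Final partition (3 blocks): {q3,q7,q8} | {q0,q5,q6} | {q1,q2,q4}.

3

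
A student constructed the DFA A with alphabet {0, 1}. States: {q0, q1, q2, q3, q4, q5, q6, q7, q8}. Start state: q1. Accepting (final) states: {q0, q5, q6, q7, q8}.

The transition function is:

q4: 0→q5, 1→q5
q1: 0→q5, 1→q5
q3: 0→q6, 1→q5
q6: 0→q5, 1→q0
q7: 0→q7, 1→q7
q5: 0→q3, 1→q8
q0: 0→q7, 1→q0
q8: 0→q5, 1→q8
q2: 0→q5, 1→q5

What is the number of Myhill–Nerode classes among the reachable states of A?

Reachable states from the start: {q0,q1,q3,q5,q6,q7,q8}. Unreachable: {q2,q4} — drop them.
Start with accepting vs non-accepting: {q0,q5,q6,q7,q8} | {q1,q3}.
Refine {q0,q5,q6,q7,q8} on symbol 0: members go to different blocks, giving {q0,q6,q7,q8} and {q5}.
On input 0, block {q0,q6,q7,q8} splits into {q0,q7} and {q6,q8}.
Split {q1,q3} by δ(·,0) → {q1} and {q3}.
On input 1, block {q6,q8} splits into {q6} and {q8}.
Stable partition: {q0,q7} | {q1} | {q5} | {q6} | {q3} | {q8} — 6 equivalence classes.

6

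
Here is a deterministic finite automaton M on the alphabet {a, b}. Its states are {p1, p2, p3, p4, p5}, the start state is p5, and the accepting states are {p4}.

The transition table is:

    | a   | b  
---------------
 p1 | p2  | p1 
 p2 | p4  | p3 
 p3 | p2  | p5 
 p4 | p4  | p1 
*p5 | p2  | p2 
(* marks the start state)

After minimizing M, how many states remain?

All states are reachable from the start state.
P0 = {p4} | {p1,p2,p3,p5}.
On input a, block {p1,p2,p3,p5} splits into {p1,p3,p5} and {p2}.
Split {p1,p3,p5} by δ(·,b) → {p1,p3} and {p5}.
On input b, block {p1,p3} splits into {p1} and {p3}.
The partition is now stable with 5 blocks: {p4} | {p1} | {p2} | {p5} | {p3}.

5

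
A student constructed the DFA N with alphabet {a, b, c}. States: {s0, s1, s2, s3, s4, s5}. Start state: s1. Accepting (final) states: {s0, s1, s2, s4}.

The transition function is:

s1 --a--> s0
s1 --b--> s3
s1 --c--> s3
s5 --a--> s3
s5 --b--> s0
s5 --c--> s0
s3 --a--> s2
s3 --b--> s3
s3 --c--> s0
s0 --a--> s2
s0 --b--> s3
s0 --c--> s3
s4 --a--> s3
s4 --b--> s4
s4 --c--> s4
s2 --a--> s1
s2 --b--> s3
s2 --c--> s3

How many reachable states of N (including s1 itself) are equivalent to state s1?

Reachable states from the start: {s0,s1,s2,s3}. Unreachable: {s4,s5} — drop them.
P0 = {s0,s1,s2} | {s3}.
Stable partition: {s0,s1,s2} | {s3} — 2 equivalence classes.
State s1 belongs to the block {s0,s1,s2}, which has 3 states.

3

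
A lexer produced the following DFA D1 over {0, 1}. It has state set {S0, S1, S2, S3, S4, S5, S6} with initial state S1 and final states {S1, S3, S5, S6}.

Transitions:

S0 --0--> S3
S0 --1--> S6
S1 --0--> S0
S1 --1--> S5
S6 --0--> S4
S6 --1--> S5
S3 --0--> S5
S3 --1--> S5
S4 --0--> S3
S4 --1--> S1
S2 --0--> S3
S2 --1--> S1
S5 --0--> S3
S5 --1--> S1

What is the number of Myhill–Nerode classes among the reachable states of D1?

4

First remove the unreachable states {S2}; 6 states remain.
Start with accepting vs non-accepting: {S1,S3,S5,S6} | {S0,S4}.
Refine {S1,S3,S5,S6} on symbol 0: members go to different blocks, giving {S1,S6} and {S3,S5}.
On input 1, block {S3,S5} splits into {S3} and {S5}.
Stable partition: {S1,S6} | {S0,S4} | {S3} | {S5} — 4 equivalence classes.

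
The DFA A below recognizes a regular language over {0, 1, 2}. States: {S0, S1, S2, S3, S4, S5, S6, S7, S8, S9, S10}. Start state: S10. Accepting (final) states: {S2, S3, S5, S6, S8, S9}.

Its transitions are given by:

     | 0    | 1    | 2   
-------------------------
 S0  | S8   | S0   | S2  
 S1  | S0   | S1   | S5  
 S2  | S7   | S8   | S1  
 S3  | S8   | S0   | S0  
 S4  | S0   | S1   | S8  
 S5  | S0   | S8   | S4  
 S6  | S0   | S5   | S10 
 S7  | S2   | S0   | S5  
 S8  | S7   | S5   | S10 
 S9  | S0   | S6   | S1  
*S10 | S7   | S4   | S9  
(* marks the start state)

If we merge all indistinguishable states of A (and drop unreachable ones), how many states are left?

3

First remove the unreachable states {S3}; 10 states remain.
Initial partition by acceptance: {S2,S5,S6,S8,S9} | {S0,S1,S4,S7,S10}.
Refine {S0,S1,S4,S7,S10} on symbol 0: members go to different blocks, giving {S1,S4,S10} and {S0,S7}.
Stable partition: {S2,S5,S6,S8,S9} | {S1,S4,S10} | {S0,S7} — 3 equivalence classes.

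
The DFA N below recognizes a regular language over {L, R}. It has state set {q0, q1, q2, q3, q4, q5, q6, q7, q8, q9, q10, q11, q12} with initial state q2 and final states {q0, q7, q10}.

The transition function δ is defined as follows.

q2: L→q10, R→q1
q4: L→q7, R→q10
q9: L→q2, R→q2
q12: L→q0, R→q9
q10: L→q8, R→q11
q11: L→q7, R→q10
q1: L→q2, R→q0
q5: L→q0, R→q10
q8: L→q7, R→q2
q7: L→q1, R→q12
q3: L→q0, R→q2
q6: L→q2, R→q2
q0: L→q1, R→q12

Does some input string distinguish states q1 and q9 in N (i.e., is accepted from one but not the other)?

States {q3,q4,q5,q6} cannot be reached from the start state, so discard them.
Start with accepting vs non-accepting: {q0,q7,q10} | {q1,q2,q8,q9,q11,q12}.
Split {q1,q2,q8,q9,q11,q12} by δ(·,L) → {q2,q8,q11,q12} and {q1,q9}.
On input L, block {q0,q7,q10} splits into {q0,q7} and {q10}.
On input L, block {q2,q8,q11,q12} splits into {q8,q11,q12} and {q2}.
Refine {q8,q11,q12} on symbol R: members go to different blocks, giving {q8} and {q11} and {q12}.
On input R, block {q1,q9} splits into {q1} and {q9}.
The partition is now stable with 8 blocks: {q0,q7} | {q8} | {q1} | {q10} | {q2} | {q11} | {q12} | {q9}.
q1 and q9 end up in different blocks, so they are distinguishable. For instance, the string 'R' is accepted from only q1.

Yes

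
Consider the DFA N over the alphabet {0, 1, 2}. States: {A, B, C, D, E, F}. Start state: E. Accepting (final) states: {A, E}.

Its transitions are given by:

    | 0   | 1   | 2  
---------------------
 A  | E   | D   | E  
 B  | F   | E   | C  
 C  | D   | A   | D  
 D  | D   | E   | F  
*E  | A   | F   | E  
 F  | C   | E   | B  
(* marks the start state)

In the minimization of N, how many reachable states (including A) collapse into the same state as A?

Every state is reachable, so we keep all 6.
Start with accepting vs non-accepting: {A,E} | {B,C,D,F}.
No further refinement is possible. Final partition (2 blocks): {A,E} | {B,C,D,F}.
State A belongs to the block {A,E}, which has 2 states.

2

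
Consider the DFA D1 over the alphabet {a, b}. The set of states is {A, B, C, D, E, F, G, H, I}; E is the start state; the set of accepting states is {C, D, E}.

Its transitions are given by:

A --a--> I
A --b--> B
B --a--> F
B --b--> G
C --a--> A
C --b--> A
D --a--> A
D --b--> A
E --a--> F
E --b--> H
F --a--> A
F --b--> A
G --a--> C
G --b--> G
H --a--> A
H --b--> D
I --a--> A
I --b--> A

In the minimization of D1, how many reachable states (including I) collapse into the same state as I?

Every state is reachable, so we keep all 9.
Initial partition by acceptance: {C,D,E} | {A,B,F,G,H,I}.
On input a, block {A,B,F,G,H,I} splits into {A,B,F,H,I} and {G}.
On input b, block {A,B,F,H,I} splits into {A,F,I} and {B} and {H}.
Refine {C,D,E} on symbol b: members go to different blocks, giving {C,D} and {E}.
On input b, block {A,F,I} splits into {F,I} and {A}.
The partition is now stable with 7 blocks: {C,D} | {F,I} | {G} | {B} | {H} | {E} | {A}.
State I belongs to the block {F,I}, which has 2 states.

2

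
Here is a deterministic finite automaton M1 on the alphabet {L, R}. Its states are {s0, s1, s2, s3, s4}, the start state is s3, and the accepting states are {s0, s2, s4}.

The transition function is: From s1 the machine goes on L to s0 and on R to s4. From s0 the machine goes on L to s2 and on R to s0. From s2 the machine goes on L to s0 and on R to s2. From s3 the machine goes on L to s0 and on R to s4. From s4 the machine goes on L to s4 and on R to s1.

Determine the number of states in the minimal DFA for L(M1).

Start with accepting vs non-accepting: {s0,s2,s4} | {s1,s3}.
On input R, block {s0,s2,s4} splits into {s0,s2} and {s4}.
No further refinement is possible. Final partition (3 blocks): {s0,s2} | {s1,s3} | {s4}.

3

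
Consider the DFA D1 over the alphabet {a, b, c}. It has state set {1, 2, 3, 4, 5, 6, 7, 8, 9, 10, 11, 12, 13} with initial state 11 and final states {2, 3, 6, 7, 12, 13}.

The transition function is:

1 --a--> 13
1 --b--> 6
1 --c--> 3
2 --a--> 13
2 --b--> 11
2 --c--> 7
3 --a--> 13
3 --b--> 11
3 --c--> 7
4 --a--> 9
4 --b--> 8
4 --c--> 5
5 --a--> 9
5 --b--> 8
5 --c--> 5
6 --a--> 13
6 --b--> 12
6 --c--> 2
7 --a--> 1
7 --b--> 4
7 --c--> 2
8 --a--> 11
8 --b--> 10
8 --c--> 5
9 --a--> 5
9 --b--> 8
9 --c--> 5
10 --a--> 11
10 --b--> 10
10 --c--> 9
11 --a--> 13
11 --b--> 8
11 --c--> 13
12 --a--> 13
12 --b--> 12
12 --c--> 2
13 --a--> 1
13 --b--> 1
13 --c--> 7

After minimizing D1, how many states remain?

8

Every state is reachable, so we keep all 13.
P0 = {2,3,6,7,12,13} | {1,4,5,8,9,10,11}.
Refine {2,3,6,7,12,13} on symbol a: members go to different blocks, giving {2,3,6,12} and {7,13}.
Refine {2,3,6,12} on symbol b: members go to different blocks, giving {2,3} and {6,12}.
Split {1,4,5,8,9,10,11} by δ(·,a) → {4,5,8,9,10} and {1,11}.
Refine {4,5,8,9,10} on symbol a: members go to different blocks, giving {4,5,9} and {8,10}.
Refine {7,13} on symbol b: members go to different blocks, giving {7} and {13}.
Split {1,11} by δ(·,b) → {1} and {11}.
No further refinement is possible. Final partition (8 blocks): {2,3} | {4,5,9} | {7} | {6,12} | {1} | {8,10} | {13} | {11}.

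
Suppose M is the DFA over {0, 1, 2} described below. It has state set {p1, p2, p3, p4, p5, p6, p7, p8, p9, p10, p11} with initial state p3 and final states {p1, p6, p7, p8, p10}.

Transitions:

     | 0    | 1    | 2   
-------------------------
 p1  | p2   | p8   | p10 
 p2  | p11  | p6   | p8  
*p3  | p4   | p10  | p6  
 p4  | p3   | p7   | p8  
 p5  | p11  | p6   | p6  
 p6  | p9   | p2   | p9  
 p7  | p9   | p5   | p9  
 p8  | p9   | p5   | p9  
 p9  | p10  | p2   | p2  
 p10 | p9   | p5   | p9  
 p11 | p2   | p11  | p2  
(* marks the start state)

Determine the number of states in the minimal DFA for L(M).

5

Reachable states from the start: {p2,p3,p4,p5,p6,p7,p8,p9,p10,p11}. Unreachable: {p1} — drop them.
Start with accepting vs non-accepting: {p6,p7,p8,p10} | {p2,p3,p4,p5,p9,p11}.
Split {p2,p3,p4,p5,p9,p11} by δ(·,0) → {p2,p3,p4,p5,p11} and {p9}.
Refine {p2,p3,p4,p5,p11} on symbol 1: members go to different blocks, giving {p2,p3,p4,p5} and {p11}.
Split {p2,p3,p4,p5} by δ(·,0) → {p2,p5} and {p3,p4}.
Stable partition: {p6,p7,p8,p10} | {p2,p5} | {p9} | {p11} | {p3,p4} — 5 equivalence classes.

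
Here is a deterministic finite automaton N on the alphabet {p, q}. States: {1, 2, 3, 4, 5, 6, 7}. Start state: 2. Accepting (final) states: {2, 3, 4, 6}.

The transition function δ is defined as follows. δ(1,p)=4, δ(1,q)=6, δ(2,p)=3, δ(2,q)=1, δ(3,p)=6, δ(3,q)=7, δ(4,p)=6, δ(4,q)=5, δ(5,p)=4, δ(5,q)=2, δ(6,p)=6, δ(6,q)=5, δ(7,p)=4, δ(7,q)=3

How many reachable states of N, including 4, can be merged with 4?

Start with accepting vs non-accepting: {2,3,4,6} | {1,5,7}.
No further refinement is possible. Final partition (2 blocks): {2,3,4,6} | {1,5,7}.
The equivalence class containing 4 is {2,3,4,6}, of size 4.

4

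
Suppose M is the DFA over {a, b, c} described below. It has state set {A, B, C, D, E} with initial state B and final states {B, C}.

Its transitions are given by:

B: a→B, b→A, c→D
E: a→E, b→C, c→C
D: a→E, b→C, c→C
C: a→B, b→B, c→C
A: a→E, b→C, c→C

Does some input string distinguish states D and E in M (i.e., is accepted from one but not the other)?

No

All states are reachable from the start state.
P0 = {B,C} | {A,D,E}.
Refine {B,C} on symbol b: members go to different blocks, giving {B} and {C}.
No further refinement is possible. Final partition (3 blocks): {B} | {A,D,E} | {C}.
D and E lie in the same block of the stable partition, so they are equivalent — no string distinguishes them.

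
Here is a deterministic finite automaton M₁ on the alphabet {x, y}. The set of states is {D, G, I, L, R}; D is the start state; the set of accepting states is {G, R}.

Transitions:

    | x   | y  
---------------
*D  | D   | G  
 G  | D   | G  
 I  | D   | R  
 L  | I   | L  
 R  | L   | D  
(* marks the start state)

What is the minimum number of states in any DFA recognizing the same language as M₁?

Reachable states from the start: {D,G}. Unreachable: {I,L,R} — drop them.
Start with accepting vs non-accepting: {G} | {D}.
Stable partition: {G} | {D} — 2 equivalence classes.

2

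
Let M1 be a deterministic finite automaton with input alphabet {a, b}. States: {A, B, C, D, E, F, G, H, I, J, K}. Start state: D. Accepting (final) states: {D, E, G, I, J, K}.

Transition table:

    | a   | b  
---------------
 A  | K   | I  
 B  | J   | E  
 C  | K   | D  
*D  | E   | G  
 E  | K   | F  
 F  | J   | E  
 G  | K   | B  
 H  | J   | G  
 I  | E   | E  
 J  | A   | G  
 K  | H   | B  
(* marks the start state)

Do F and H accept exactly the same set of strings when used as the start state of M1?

First remove the unreachable states {C}; 10 states remain.
Start with accepting vs non-accepting: {D,E,G,I,J,K} | {A,B,F,H}.
Refine {D,E,G,I,J,K} on symbol a: members go to different blocks, giving {D,E,G,I} and {J,K}.
Refine {D,E,G,I} on symbol a: members go to different blocks, giving {D,I} and {E,G}.
On input b, block {A,B,F,H} splits into {B,F,H} and {A}.
On input a, block {J,K} splits into {J} and {K}.
Stable partition: {D,I} | {B,F,H} | {J} | {E,G} | {A} | {K} — 6 equivalence classes.
F and H lie in the same block of the stable partition, so they are equivalent — no string distinguishes them.

Yes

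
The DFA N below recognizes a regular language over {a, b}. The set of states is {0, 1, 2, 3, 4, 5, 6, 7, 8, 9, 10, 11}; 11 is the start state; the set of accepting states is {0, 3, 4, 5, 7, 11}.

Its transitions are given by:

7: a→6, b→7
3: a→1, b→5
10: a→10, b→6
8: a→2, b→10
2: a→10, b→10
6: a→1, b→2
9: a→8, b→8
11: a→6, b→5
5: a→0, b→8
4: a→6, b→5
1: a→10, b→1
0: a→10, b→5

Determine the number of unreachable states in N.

4

Starting at 11 and following transitions, the reachable set is {0, 1, 2, 5, 6, 8, 10, 11}. That leaves 3, 4, 7, 9 unreachable — 4 in total.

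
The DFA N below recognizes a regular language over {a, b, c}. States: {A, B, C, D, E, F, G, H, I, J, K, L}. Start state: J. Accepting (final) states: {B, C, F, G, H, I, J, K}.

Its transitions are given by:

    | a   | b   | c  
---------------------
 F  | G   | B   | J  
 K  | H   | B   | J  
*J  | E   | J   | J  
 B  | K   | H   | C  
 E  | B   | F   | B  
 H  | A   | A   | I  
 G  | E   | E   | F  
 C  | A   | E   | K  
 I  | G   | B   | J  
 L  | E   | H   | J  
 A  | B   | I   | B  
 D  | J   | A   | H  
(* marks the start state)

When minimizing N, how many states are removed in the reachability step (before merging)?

Starting at J and following transitions, the reachable set is {A, B, C, E, F, G, H, I, J, K}. That leaves D, L unreachable — 2 in total.

2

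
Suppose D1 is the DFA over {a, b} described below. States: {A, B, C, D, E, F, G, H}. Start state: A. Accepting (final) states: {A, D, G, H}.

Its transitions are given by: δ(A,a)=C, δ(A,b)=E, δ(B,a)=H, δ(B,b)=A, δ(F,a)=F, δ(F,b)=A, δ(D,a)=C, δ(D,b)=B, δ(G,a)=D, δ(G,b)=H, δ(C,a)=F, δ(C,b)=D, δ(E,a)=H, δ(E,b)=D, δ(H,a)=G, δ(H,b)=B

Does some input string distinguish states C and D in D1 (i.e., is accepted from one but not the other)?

Yes

Every state is reachable, so we keep all 8.
Start with accepting vs non-accepting: {A,D,G,H} | {B,C,E,F}.
On input a, block {A,D,G,H} splits into {A,D} and {G,H}.
Split {B,C,E,F} by δ(·,a) → {B,E} and {C,F}.
Refine {G,H} on symbol a: members go to different blocks, giving {G} and {H}.
Stable partition: {A,D} | {B,E} | {G} | {C,F} | {H} — 5 equivalence classes.
C and D end up in different blocks, so they are distinguishable. For instance, the string 'ε' is accepted from only D.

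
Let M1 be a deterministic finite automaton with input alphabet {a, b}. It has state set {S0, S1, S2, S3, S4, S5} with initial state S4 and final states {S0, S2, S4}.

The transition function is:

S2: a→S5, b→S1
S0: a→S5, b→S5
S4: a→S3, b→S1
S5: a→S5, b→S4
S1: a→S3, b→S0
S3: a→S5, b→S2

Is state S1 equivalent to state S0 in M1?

No

P0 = {S0,S2,S4} | {S1,S3,S5}.
Stable partition: {S0,S2,S4} | {S1,S3,S5} — 2 equivalence classes.
S1 and S0 end up in different blocks, so they are distinguishable. For instance, the string 'ε' is accepted from only S0.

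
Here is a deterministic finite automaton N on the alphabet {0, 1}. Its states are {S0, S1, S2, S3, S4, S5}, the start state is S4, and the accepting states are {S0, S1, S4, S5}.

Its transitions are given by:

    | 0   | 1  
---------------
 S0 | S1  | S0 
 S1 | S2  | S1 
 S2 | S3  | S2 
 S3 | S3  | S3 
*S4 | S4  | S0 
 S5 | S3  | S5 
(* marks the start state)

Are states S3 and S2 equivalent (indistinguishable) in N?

States {S5} cannot be reached from the start state, so discard them.
Start with accepting vs non-accepting: {S0,S1,S4} | {S2,S3}.
On input 0, block {S0,S1,S4} splits into {S0,S4} and {S1}.
On input 0, block {S0,S4} splits into {S0} and {S4}.
No further refinement is possible. Final partition (4 blocks): {S0} | {S2,S3} | {S1} | {S4}.
S3 and S2 lie in the same block of the stable partition, so they are equivalent — no string distinguishes them.

Yes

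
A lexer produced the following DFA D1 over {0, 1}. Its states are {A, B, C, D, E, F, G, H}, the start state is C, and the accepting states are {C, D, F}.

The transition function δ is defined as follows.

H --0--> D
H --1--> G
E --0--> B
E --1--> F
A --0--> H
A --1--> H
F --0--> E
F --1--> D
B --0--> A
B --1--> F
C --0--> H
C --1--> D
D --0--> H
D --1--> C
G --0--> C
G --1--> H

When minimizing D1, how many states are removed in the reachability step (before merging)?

Starting at C and following transitions, the reachable set is {C, D, G, H}. That leaves A, B, E, F unreachable — 4 in total.

4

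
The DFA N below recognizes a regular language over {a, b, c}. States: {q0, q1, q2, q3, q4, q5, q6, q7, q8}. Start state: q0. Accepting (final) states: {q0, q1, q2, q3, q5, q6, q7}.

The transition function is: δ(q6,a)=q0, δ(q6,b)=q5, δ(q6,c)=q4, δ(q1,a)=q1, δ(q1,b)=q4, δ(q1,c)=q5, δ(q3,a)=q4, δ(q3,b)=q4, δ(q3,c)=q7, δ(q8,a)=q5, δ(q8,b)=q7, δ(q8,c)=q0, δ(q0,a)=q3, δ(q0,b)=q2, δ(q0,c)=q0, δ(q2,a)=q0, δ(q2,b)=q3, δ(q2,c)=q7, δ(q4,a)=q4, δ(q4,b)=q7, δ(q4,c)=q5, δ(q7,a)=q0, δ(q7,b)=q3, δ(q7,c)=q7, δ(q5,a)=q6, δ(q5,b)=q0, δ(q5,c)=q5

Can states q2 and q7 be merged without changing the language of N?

Yes

States {q1,q8} cannot be reached from the start state, so discard them.
Initial partition by acceptance: {q0,q2,q3,q5,q6,q7} | {q4}.
On input a, block {q0,q2,q3,q5,q6,q7} splits into {q0,q2,q5,q6,q7} and {q3}.
Refine {q0,q2,q5,q6,q7} on symbol a: members go to different blocks, giving {q2,q5,q6,q7} and {q0}.
Split {q2,q5,q6,q7} by δ(·,a) → {q2,q6,q7} and {q5}.
Split {q2,q6,q7} by δ(·,b) → {q2,q7} and {q6}.
No further refinement is possible. Final partition (6 blocks): {q2,q7} | {q4} | {q3} | {q0} | {q5} | {q6}.
q2 and q7 lie in the same block of the stable partition, so they are equivalent — no string distinguishes them.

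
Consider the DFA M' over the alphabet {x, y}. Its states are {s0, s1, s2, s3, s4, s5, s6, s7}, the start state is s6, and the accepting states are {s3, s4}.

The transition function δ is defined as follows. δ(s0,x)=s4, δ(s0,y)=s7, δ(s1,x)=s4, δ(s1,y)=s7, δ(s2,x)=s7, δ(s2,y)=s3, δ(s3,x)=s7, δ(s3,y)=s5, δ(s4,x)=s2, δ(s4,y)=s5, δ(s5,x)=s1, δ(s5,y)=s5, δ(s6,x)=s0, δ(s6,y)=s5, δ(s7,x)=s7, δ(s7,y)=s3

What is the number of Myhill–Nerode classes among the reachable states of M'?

4

Every state is reachable, so we keep all 8.
P0 = {s3,s4} | {s0,s1,s2,s5,s6,s7}.
On input x, block {s0,s1,s2,s5,s6,s7} splits into {s2,s5,s6,s7} and {s0,s1}.
On input x, block {s2,s5,s6,s7} splits into {s2,s7} and {s5,s6}.
The partition is now stable with 4 blocks: {s3,s4} | {s2,s7} | {s0,s1} | {s5,s6}.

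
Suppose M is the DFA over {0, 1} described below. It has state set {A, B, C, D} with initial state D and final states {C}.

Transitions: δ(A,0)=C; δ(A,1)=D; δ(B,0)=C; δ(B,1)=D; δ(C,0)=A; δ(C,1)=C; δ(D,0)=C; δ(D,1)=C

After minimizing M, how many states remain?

3

First remove the unreachable states {B}; 3 states remain.
Start with accepting vs non-accepting: {C} | {A,D}.
Refine {A,D} on symbol 1: members go to different blocks, giving {A} and {D}.
Stable partition: {C} | {A} | {D} — 3 equivalence classes.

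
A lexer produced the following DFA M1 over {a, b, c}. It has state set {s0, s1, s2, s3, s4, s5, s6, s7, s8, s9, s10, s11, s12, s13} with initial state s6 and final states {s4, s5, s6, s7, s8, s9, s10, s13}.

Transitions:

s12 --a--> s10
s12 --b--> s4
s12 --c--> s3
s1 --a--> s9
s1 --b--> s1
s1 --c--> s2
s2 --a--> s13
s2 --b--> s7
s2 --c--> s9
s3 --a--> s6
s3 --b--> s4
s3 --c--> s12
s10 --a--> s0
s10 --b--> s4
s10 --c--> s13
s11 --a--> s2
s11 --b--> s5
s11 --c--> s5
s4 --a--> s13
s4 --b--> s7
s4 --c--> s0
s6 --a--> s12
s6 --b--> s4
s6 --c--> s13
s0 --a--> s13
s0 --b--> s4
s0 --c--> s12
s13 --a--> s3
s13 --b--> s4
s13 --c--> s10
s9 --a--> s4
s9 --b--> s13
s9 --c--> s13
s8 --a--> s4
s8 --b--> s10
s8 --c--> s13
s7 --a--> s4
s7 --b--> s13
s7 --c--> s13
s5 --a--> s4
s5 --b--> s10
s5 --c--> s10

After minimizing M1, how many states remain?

4

Reachable states from the start: {s0,s3,s4,s6,s7,s10,s12,s13}. Unreachable: {s1,s2,s5,s8,s9,s11} — drop them.
Start with accepting vs non-accepting: {s4,s6,s7,s10,s13} | {s0,s3,s12}.
On input a, block {s4,s6,s7,s10,s13} splits into {s6,s10,s13} and {s4,s7}.
Split {s4,s7} by δ(·,a) → {s4} and {s7}.
No further refinement is possible. Final partition (4 blocks): {s6,s10,s13} | {s0,s3,s12} | {s4} | {s7}.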